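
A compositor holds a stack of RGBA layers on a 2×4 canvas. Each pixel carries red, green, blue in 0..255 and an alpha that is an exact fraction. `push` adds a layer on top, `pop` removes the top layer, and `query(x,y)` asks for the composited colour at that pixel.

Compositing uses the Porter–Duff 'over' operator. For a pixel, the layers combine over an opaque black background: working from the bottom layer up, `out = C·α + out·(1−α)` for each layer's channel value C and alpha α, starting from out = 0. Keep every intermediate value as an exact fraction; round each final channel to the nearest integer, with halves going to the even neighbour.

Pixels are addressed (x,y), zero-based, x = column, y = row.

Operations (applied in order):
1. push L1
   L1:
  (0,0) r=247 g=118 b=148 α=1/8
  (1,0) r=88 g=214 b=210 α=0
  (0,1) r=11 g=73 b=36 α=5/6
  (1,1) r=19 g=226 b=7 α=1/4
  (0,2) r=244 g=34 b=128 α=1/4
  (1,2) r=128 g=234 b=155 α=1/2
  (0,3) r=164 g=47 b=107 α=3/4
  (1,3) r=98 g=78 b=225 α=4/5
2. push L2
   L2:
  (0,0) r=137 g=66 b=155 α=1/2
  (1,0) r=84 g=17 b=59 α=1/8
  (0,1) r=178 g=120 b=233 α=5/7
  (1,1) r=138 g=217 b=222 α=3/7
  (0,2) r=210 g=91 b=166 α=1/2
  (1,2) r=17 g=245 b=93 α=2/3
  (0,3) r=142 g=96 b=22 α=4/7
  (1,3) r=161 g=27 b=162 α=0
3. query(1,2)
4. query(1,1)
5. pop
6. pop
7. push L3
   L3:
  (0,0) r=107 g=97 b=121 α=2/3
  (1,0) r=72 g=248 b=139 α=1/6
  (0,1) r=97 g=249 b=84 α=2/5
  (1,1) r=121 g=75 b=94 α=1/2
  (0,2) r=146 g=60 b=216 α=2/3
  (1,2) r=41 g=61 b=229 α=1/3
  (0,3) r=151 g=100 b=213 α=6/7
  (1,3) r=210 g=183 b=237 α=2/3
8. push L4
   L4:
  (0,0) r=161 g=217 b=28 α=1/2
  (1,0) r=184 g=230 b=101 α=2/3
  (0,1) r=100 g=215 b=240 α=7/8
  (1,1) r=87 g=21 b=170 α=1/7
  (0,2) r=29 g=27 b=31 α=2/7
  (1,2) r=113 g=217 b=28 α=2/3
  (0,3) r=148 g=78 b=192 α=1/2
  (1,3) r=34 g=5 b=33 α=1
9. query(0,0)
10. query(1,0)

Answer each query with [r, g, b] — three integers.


(1,2) stack=L1,L2; from [0,0,0]:
+L1 (α=1/2) → [64, 117, 155/2]
+L2 (α=2/3) → [98/3, 607/3, 527/6]
rounded: [33, 202, 88]

at x=1,y=1 over L1,L2:
+L1 (α=1/4) → [19/4, 113/2, 7/4]
+L2 (α=3/7) → [433/7, 877/7, 673/7]
→ [62, 125, 96]

(0,0) stack=L3,L4; from [0,0,0]:
+L3 (α=2/3) → [214/3, 194/3, 242/3]
+L4 (α=1/2) → [697/6, 845/6, 163/3]
rounded: [116, 141, 54]

query (1,0) [L3,L4] — begin 0,0,0
+L3 (α=1/6) → [12, 124/3, 139/6]
+L4 (α=2/3) → [380/3, 1504/9, 1351/18]
→ [127, 167, 75]


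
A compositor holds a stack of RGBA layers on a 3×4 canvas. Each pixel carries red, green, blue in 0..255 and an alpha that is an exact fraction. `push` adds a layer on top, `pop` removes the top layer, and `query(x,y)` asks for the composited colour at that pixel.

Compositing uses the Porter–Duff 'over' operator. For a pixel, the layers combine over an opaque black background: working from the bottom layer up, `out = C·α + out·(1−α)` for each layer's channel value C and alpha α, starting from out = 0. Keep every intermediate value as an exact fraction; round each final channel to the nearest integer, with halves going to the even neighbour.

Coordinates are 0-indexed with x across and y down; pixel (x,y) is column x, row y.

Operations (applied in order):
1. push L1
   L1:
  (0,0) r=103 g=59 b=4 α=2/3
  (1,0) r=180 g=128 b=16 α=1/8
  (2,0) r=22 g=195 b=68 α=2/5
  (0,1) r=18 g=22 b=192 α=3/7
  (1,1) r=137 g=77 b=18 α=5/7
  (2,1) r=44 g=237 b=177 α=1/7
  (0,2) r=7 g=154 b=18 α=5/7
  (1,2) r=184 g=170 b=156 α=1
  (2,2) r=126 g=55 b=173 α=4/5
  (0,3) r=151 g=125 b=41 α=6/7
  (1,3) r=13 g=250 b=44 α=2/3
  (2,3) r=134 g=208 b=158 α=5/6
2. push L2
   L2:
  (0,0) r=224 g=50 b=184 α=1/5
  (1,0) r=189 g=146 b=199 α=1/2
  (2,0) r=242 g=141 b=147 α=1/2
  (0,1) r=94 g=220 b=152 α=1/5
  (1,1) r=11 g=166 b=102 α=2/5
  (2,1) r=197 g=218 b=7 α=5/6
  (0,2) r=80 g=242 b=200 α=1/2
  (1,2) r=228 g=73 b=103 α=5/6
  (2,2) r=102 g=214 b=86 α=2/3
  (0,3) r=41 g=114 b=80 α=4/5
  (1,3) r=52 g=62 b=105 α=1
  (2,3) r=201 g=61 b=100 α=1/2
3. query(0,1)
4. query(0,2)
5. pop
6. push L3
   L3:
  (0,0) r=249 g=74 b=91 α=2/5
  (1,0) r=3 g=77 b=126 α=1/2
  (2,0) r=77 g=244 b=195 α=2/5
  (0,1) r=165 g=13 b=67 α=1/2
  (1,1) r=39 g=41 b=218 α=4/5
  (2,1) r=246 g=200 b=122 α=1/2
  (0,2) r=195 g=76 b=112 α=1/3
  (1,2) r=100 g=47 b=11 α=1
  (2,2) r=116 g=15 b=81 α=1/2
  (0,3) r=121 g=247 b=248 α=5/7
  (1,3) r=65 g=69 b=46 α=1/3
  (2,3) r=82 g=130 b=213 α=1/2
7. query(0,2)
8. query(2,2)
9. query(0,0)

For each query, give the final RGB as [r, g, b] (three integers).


(0,1) stack=L1,L2; from [0,0,0]:
L1 α=3/7: [54/7, 66/7, 576/7]
L2 α=1/5: [874/35, 1804/35, 3368/35]
rounded: [25, 52, 96]

at x=0,y=2 over L1,L2:
L1 α=5/7: [5, 110, 90/7]
L2 α=1/2: [85/2, 176, 745/7]
→ [42, 176, 106]

at x=0,y=2 over L1,L3:
+L1 (α=5/7) → [5, 110, 90/7]
+L3 (α=1/3) → [205/3, 296/3, 964/21]
= [68, 99, 46]

at x=2,y=2 over L1,L3:
L1 α=4/5: [504/5, 44, 692/5]
L3 α=1/2: [542/5, 59/2, 1097/10]
→ [108, 30, 110]

query (0,0) [L1,L3] — begin 0,0,0
after L1 α=2/3: [206/3, 118/3, 8/3]
after L3 α=2/5: [704/5, 266/5, 38]
= [141, 53, 38]


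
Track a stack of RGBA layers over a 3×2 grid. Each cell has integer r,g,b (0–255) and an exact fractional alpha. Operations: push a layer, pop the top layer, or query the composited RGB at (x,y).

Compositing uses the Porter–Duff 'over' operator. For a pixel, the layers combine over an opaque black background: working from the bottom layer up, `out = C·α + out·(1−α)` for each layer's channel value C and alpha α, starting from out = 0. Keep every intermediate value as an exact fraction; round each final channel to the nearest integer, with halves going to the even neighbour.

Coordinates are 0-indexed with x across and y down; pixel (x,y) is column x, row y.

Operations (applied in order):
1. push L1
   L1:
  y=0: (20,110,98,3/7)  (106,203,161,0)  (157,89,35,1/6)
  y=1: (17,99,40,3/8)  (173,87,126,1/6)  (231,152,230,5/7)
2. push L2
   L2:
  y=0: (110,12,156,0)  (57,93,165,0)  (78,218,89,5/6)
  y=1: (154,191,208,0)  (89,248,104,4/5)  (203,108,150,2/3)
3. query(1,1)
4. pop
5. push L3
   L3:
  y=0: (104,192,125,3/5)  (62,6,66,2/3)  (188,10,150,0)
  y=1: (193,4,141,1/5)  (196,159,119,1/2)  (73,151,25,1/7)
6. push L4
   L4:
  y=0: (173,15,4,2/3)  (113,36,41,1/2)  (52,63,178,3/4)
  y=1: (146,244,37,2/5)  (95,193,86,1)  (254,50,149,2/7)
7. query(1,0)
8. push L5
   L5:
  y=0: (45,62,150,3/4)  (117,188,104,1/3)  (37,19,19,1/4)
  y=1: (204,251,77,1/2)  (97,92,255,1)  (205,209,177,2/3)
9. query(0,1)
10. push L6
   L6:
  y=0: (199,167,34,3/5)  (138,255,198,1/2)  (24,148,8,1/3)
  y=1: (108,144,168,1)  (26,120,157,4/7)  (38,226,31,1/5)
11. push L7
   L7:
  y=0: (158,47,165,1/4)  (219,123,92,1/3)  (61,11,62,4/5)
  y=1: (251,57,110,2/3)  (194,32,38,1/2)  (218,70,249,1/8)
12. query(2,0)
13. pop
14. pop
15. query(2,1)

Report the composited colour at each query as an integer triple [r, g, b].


at x=1,y=1 over L1,L2:
L1 α=1/6: [173/6, 29/2, 21]
L2 α=4/5: [2309/30, 2013/10, 437/5]
= [77, 201, 87]

at x=1,y=0 over L1,L3,L4:
+L1 (α=0) → [0, 0, 0]
+L3 (α=2/3) → [124/3, 4, 44]
+L4 (α=1/2) → [463/6, 20, 85/2]
rounded: [77, 20, 42]

(0,1) stack=L1,L3,L4,L5; from [0,0,0]:
+L1 (α=3/8) → [51/8, 297/8, 15]
+L3 (α=1/5) → [437/10, 61/2, 201/5]
+L4 (α=2/5) → [4231/50, 1159/10, 973/25]
+L5 (α=1/2) → [14431/100, 3669/20, 1449/25]
→ [144, 183, 58]

query (2,0) [L1,L3,L4,L5,L6,L7] — begin 0,0,0
+L1 (α=1/6) → [157/6, 89/6, 35/6]
+L3 (α=0) → [157/6, 89/6, 35/6]
+L4 (α=3/4) → [1093/24, 1223/24, 3239/24]
+L5 (α=1/4) → [1389/32, 1375/32, 3391/32]
+L6 (α=1/3) → [591/16, 3743/48, 1173/16]
+L7 (α=4/5) → [899/16, 1171/48, 5141/80]
→ [56, 24, 64]

query (2,1) [L1,L3,L4,L5] — begin 0,0,0
+L1 (α=5/7) → [165, 760/7, 1150/7]
+L3 (α=1/7) → [1063/7, 5617/49, 7075/49]
+L4 (α=2/7) → [8871/49, 32985/343, 49977/343]
+L5 (α=2/3) → [28961/147, 176359/1029, 57133/343]
→ [197, 171, 167]


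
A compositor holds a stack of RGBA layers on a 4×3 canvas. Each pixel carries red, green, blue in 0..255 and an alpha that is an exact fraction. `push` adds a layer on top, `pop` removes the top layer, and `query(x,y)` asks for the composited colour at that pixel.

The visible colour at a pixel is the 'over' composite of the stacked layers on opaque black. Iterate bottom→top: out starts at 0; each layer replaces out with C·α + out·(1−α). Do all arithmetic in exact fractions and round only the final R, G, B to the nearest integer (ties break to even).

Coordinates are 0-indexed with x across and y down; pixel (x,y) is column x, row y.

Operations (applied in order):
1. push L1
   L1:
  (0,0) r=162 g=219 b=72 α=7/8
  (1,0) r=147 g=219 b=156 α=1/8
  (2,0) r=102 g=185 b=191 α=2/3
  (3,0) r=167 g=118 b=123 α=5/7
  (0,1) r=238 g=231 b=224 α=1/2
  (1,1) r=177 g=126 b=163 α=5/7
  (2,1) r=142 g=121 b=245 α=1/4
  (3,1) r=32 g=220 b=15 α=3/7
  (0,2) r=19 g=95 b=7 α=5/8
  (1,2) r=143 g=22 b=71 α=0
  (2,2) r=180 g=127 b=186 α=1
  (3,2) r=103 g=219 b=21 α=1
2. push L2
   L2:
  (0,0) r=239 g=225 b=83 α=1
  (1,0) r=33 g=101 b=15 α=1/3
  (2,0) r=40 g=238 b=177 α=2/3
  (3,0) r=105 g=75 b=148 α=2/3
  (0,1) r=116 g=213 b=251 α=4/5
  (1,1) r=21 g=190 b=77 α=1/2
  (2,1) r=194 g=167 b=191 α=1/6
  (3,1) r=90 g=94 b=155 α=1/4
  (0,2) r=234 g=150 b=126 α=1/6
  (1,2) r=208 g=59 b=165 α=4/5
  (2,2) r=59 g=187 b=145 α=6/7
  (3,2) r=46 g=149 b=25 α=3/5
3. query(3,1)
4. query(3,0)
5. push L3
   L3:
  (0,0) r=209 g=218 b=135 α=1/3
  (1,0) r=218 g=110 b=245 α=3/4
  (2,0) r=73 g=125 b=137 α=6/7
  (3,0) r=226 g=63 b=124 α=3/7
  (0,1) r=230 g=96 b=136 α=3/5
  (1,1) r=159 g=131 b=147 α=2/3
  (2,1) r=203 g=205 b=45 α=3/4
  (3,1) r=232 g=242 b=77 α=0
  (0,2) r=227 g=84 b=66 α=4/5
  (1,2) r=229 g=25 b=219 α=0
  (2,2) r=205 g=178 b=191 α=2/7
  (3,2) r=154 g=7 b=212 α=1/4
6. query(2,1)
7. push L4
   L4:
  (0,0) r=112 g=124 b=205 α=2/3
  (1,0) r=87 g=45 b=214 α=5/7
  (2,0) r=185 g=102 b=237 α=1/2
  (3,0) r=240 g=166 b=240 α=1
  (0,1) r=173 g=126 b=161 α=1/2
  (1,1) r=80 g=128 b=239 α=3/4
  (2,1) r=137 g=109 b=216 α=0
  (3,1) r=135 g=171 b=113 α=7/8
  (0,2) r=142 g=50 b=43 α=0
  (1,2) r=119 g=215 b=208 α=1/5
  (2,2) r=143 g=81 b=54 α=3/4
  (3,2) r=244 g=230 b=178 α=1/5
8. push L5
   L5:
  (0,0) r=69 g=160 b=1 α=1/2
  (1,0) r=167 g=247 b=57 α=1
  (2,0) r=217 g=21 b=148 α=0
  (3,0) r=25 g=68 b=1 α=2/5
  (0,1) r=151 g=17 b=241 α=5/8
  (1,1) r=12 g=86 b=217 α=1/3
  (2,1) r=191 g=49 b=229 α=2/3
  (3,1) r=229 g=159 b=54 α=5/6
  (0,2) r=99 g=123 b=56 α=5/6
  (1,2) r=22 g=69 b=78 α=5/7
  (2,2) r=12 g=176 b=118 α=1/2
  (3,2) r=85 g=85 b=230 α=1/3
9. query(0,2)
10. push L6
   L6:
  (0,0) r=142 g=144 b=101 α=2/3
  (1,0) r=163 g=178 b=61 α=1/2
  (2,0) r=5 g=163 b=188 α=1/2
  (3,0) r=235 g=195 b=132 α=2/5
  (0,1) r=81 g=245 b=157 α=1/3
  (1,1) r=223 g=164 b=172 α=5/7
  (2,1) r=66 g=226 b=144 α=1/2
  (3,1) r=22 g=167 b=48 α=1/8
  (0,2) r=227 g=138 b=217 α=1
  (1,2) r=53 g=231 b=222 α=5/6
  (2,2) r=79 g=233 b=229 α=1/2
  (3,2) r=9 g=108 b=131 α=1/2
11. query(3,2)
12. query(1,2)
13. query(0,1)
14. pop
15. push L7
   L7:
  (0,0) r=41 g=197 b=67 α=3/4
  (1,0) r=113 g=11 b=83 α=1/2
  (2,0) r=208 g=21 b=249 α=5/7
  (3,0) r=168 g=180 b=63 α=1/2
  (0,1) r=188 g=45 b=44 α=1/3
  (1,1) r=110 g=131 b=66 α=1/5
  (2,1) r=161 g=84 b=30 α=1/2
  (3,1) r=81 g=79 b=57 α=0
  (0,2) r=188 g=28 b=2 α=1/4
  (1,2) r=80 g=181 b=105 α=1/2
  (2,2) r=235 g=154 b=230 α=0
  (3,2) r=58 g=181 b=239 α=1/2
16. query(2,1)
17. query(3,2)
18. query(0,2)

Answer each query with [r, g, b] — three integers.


(3,1) stack=L1,L2; from [0,0,0]:
L1 α=3/7: [96/7, 660/7, 45/7]
L2 α=1/4: [459/14, 1319/14, 305/7]
rounded: [33, 94, 44]

at x=3,y=0 over L1,L2:
+L1 (α=5/7) → [835/7, 590/7, 615/7]
+L2 (α=2/3) → [2305/21, 1640/21, 2687/21]
rounded: [110, 78, 128]

at x=2,y=1 over L1,L2,L3:
L1 α=1/4: [71/2, 121/4, 245/4]
L2 α=1/6: [743/12, 1273/24, 663/8]
L3 α=3/4: [8051/48, 16033/96, 1743/32]
→ [168, 167, 54]

query (0,2) [L1,L2,L3,L4,L5] — begin 0,0,0
+L1 (α=5/8) → [95/8, 475/8, 35/8]
+L2 (α=1/6) → [2347/48, 3575/48, 1183/48]
+L3 (α=4/5) → [45931/240, 19703/240, 2771/48]
+L4 (α=0) → [45931/240, 19703/240, 2771/48]
+L5 (α=5/6) → [164731/1440, 167303/1440, 16211/288]
→ [114, 116, 56]

(3,2) stack=L1,L2,L3,L4,L5,L6; from [0,0,0]:
L1 α=1: [103, 219, 21]
L2 α=3/5: [344/5, 177, 117/5]
L3 α=1/4: [901/10, 269/2, 1411/20]
L4 α=1/5: [3022/25, 768/5, 2301/25]
L5 α=1/3: [2723/25, 1961/15, 10352/75]
L6 α=1/2: [1474/25, 3581/30, 20177/150]
rounded: [59, 119, 135]

query (1,2) [L1,L2,L3,L4,L5,L6] — begin 0,0,0
L1 α=0: [0, 0, 0]
L2 α=4/5: [832/5, 236/5, 132]
L3 α=0: [832/5, 236/5, 132]
L4 α=1/5: [3923/25, 2019/25, 736/5]
L5 α=5/7: [10596/175, 1809/25, 3422/35]
L6 α=5/6: [56971/1050, 5114/25, 21136/105]
= [54, 205, 201]

query (0,1) [L1,L2,L3,L4,L5,L6] — begin 0,0,0
L1 α=1/2: [119, 231/2, 112]
L2 α=4/5: [583/5, 387/2, 1116/5]
L3 α=3/5: [4616/25, 135, 4272/25]
L4 α=1/2: [8941/50, 261/2, 8297/50]
L5 α=5/8: [64573/400, 953/16, 85141/400]
L6 α=1/3: [80773/600, 971/8, 38847/200]
→ [135, 121, 194]

(2,1) stack=L1,L2,L3,L4,L5,L7; from [0,0,0]:
L1 α=1/4: [71/2, 121/4, 245/4]
L2 α=1/6: [743/12, 1273/24, 663/8]
L3 α=3/4: [8051/48, 16033/96, 1743/32]
L4 α=0: [8051/48, 16033/96, 1743/32]
L5 α=2/3: [26387/144, 25441/288, 16399/96]
L7 α=1/2: [49571/288, 49633/576, 19279/192]
→ [172, 86, 100]

query (3,2) [L1,L2,L3,L4,L5,L7] — begin 0,0,0
after L1 α=1: [103, 219, 21]
after L2 α=3/5: [344/5, 177, 117/5]
after L3 α=1/4: [901/10, 269/2, 1411/20]
after L4 α=1/5: [3022/25, 768/5, 2301/25]
after L5 α=1/3: [2723/25, 1961/15, 10352/75]
after L7 α=1/2: [4173/50, 2338/15, 28277/150]
rounded: [83, 156, 189]

at x=0,y=2 over L1,L2,L3,L4,L5,L7:
+L1 (α=5/8) → [95/8, 475/8, 35/8]
+L2 (α=1/6) → [2347/48, 3575/48, 1183/48]
+L3 (α=4/5) → [45931/240, 19703/240, 2771/48]
+L4 (α=0) → [45931/240, 19703/240, 2771/48]
+L5 (α=5/6) → [164731/1440, 167303/1440, 16211/288]
+L7 (α=1/4) → [254971/1920, 180743/1920, 16403/384]
rounded: [133, 94, 43]


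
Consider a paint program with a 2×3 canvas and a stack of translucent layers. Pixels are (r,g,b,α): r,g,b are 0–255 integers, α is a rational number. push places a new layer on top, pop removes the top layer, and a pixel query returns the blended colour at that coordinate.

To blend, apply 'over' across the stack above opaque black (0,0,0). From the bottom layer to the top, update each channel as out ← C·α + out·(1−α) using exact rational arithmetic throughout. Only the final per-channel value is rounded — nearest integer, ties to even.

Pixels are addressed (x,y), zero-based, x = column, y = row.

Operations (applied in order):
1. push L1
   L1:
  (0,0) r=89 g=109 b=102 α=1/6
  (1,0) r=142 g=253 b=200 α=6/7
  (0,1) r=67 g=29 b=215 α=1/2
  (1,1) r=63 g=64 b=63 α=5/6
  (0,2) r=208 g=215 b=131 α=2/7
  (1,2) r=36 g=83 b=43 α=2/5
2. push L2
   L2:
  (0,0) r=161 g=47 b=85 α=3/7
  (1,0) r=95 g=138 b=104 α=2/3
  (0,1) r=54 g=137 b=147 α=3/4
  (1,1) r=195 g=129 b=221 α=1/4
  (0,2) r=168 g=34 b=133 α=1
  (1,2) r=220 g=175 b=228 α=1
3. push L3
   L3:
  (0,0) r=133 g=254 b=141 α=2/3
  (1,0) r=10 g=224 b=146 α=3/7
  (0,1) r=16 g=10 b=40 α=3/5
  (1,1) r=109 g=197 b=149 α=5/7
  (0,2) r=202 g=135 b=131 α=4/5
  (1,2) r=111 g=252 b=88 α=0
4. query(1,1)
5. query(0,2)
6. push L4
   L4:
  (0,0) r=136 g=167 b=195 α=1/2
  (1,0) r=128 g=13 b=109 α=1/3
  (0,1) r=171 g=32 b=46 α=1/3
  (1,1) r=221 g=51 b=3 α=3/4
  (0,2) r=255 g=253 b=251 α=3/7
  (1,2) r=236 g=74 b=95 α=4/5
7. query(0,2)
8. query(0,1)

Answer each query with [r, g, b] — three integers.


at x=1,y=1 over L1,L2,L3:
+L1 (α=5/6) → [105/2, 160/3, 105/2]
+L2 (α=1/4) → [705/8, 289/4, 757/8]
+L3 (α=5/7) → [2885/28, 2259/14, 3737/28]
rounded: [103, 161, 133]

at x=0,y=2 over L1,L2,L3:
+L1 (α=2/7) → [416/7, 430/7, 262/7]
+L2 (α=1) → [168, 34, 133]
+L3 (α=4/5) → [976/5, 574/5, 657/5]
rounded: [195, 115, 131]

at x=0,y=2 over L1,L2,L3,L4:
L1 α=2/7: [416/7, 430/7, 262/7]
L2 α=1: [168, 34, 133]
L3 α=4/5: [976/5, 574/5, 657/5]
L4 α=3/7: [7729/35, 6091/35, 6393/35]
= [221, 174, 183]

query (0,1) [L1,L2,L3,L4] — begin 0,0,0
after L1 α=1/2: [67/2, 29/2, 215/2]
after L2 α=3/4: [391/8, 851/8, 1097/8]
after L3 α=3/5: [583/20, 971/20, 1577/20]
after L4 α=1/3: [2293/30, 1291/30, 679/10]
= [76, 43, 68]


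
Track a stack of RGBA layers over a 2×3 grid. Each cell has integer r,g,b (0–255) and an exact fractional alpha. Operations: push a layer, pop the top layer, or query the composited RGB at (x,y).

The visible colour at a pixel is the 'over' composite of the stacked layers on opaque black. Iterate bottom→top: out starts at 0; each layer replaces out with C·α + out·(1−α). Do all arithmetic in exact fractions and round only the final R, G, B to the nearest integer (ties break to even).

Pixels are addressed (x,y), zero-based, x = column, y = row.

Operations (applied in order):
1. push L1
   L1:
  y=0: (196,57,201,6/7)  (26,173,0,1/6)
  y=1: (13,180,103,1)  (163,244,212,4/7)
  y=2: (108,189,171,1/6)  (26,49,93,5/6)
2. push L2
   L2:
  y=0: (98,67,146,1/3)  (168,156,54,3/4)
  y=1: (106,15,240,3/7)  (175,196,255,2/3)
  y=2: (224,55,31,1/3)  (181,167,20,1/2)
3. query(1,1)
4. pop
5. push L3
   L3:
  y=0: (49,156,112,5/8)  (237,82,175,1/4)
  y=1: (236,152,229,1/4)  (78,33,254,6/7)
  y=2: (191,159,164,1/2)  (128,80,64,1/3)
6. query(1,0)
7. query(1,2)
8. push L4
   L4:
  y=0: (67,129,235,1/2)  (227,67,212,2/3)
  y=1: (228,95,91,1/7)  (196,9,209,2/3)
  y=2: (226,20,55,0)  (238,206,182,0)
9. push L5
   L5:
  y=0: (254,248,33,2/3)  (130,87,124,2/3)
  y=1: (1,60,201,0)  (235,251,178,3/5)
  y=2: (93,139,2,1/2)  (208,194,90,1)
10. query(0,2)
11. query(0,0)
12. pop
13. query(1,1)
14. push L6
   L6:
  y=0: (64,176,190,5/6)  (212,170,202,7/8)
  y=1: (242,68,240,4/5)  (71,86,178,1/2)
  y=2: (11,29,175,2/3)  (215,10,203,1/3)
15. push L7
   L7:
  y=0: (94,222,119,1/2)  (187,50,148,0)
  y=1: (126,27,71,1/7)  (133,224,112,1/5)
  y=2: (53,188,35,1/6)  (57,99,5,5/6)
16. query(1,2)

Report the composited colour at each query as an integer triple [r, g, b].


query (1,1) [L1,L2] — begin 0,0,0
+L1 (α=4/7) → [652/7, 976/7, 848/7]
+L2 (α=2/3) → [1034/7, 1240/7, 4418/21]
rounded: [148, 177, 210]

query (1,0) [L1,L3] — begin 0,0,0
after L1 α=1/6: [13/3, 173/6, 0]
after L3 α=1/4: [125/2, 337/8, 175/4]
→ [62, 42, 44]

at x=1,y=2 over L1,L3:
after L1 α=5/6: [65/3, 245/6, 155/2]
after L3 α=1/3: [514/9, 485/9, 73]
→ [57, 54, 73]

(0,2) stack=L1,L3,L4,L5; from [0,0,0]:
+L1 (α=1/6) → [18, 63/2, 57/2]
+L3 (α=1/2) → [209/2, 381/4, 385/4]
+L4 (α=0) → [209/2, 381/4, 385/4]
+L5 (α=1/2) → [395/4, 937/8, 393/8]
→ [99, 117, 49]

(0,0) stack=L1,L3,L4,L5; from [0,0,0]:
after L1 α=6/7: [168, 342/7, 1206/7]
after L3 α=5/8: [749/8, 3243/28, 3769/28]
after L4 α=1/2: [1285/16, 6855/56, 10349/56]
after L5 α=2/3: [9413/48, 34631/168, 14045/168]
= [196, 206, 84]

(1,1) stack=L1,L3,L4; from [0,0,0]:
after L1 α=4/7: [652/7, 976/7, 848/7]
after L3 α=6/7: [3928/49, 2362/49, 11516/49]
after L4 α=2/3: [7712/49, 3244/147, 10666/49]
→ [157, 22, 218]

at x=1,y=2 over L1,L3,L4,L6,L7:
L1 α=5/6: [65/3, 245/6, 155/2]
L3 α=1/3: [514/9, 485/9, 73]
L4 α=0: [514/9, 485/9, 73]
L6 α=1/3: [2963/27, 1060/27, 349/3]
L7 α=5/6: [5329/81, 14425/162, 212/9]
= [66, 89, 24]


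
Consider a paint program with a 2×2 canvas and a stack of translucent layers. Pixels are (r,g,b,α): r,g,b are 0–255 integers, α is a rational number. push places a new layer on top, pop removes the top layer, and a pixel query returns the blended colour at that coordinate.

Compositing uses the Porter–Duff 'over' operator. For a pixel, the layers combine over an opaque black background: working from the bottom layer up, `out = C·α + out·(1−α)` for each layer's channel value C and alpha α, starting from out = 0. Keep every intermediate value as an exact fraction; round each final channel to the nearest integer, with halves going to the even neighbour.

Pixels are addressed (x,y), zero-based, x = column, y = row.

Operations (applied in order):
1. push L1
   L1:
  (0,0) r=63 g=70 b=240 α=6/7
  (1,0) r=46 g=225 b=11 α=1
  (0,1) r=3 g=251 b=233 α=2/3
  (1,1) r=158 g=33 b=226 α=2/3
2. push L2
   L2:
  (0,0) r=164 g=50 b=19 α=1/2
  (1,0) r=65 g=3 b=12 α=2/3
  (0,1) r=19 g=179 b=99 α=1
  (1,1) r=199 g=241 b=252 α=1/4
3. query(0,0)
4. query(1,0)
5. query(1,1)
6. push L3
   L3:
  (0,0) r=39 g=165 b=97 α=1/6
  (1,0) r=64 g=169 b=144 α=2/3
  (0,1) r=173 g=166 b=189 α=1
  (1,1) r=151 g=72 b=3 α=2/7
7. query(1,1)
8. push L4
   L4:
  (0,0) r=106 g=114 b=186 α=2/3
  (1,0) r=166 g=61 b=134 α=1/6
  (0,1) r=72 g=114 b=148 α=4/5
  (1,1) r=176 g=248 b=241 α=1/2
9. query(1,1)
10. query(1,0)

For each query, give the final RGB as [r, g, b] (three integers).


query (0,0) [L1,L2] — begin 0,0,0
after L1 α=6/7: [54, 60, 1440/7]
after L2 α=1/2: [109, 55, 1573/14]
= [109, 55, 112]

query (1,0) [L1,L2] — begin 0,0,0
+L1 (α=1) → [46, 225, 11]
+L2 (α=2/3) → [176/3, 77, 35/3]
= [59, 77, 12]

at x=1,y=1 over L1,L2:
+L1 (α=2/3) → [316/3, 22, 452/3]
+L2 (α=1/4) → [515/4, 307/4, 176]
→ [129, 77, 176]

(1,1) stack=L1,L2,L3; from [0,0,0]:
+L1 (α=2/3) → [316/3, 22, 452/3]
+L2 (α=1/4) → [515/4, 307/4, 176]
+L3 (α=2/7) → [3783/28, 2111/28, 886/7]
rounded: [135, 75, 127]

at x=1,y=1 over L1,L2,L3,L4:
L1 α=2/3: [316/3, 22, 452/3]
L2 α=1/4: [515/4, 307/4, 176]
L3 α=2/7: [3783/28, 2111/28, 886/7]
L4 α=1/2: [8711/56, 9055/56, 2573/14]
rounded: [156, 162, 184]

(1,0) stack=L1,L2,L3,L4; from [0,0,0]:
L1 α=1: [46, 225, 11]
L2 α=2/3: [176/3, 77, 35/3]
L3 α=2/3: [560/9, 415/3, 899/9]
L4 α=1/6: [2147/27, 1129/9, 5701/54]
rounded: [80, 125, 106]


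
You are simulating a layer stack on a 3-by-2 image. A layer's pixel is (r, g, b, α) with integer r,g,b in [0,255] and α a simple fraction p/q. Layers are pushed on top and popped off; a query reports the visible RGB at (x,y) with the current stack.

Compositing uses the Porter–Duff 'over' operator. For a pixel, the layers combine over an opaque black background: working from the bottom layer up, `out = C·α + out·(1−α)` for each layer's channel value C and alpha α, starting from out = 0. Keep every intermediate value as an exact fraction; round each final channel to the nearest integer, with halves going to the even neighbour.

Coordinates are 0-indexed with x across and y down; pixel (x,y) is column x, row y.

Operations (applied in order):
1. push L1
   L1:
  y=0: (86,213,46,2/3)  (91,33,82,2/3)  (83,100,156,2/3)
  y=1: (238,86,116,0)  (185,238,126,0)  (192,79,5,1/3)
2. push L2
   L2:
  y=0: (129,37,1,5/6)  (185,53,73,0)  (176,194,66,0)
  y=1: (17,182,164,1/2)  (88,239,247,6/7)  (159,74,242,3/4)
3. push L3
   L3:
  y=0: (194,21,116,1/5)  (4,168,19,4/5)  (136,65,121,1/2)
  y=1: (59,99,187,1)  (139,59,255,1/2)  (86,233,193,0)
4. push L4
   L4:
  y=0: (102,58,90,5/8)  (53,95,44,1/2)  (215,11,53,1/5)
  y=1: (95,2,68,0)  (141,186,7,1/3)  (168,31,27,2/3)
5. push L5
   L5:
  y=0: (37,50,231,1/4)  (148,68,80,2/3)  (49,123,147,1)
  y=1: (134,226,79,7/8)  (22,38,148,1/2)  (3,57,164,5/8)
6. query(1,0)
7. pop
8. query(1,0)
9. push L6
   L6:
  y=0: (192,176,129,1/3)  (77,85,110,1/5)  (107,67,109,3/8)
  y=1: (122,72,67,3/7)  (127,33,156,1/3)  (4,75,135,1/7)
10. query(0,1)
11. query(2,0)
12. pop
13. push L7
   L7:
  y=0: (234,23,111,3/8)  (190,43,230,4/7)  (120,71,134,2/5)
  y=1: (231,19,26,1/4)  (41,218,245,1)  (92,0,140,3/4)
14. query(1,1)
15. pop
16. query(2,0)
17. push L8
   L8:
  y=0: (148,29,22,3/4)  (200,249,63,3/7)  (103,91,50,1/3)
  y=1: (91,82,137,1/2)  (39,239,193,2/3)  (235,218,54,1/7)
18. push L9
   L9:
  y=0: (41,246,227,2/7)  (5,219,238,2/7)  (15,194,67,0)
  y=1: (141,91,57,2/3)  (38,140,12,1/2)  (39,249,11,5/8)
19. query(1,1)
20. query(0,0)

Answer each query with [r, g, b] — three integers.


query (1,0) [L1,L2,L3,L4,L5] — begin 0,0,0
L1 α=2/3: [182/3, 22, 164/3]
L2 α=0: [182/3, 22, 164/3]
L3 α=4/5: [46/3, 694/5, 392/15]
L4 α=1/2: [205/6, 1169/10, 526/15]
L5 α=2/3: [1981/18, 843/10, 2926/45]
= [110, 84, 65]

at x=1,y=0 over L1,L2,L3,L4:
after L1 α=2/3: [182/3, 22, 164/3]
after L2 α=0: [182/3, 22, 164/3]
after L3 α=4/5: [46/3, 694/5, 392/15]
after L4 α=1/2: [205/6, 1169/10, 526/15]
rounded: [34, 117, 35]

(0,1) stack=L1,L2,L3,L4,L6; from [0,0,0]:
L1 α=0: [0, 0, 0]
L2 α=1/2: [17/2, 91, 82]
L3 α=1: [59, 99, 187]
L4 α=0: [59, 99, 187]
L6 α=3/7: [86, 612/7, 949/7]
→ [86, 87, 136]

(2,0) stack=L1,L2,L3,L4,L6; from [0,0,0]:
L1 α=2/3: [166/3, 200/3, 104]
L2 α=0: [166/3, 200/3, 104]
L3 α=1/2: [287/3, 395/6, 225/2]
L4 α=1/5: [1793/15, 823/15, 503/5]
L6 α=3/8: [689/6, 713/12, 415/4]
= [115, 59, 104]

query (1,1) [L1,L2,L3,L4,L7] — begin 0,0,0
+L1 (α=0) → [0, 0, 0]
+L2 (α=6/7) → [528/7, 1434/7, 1482/7]
+L3 (α=1/2) → [1501/14, 1847/14, 3267/14]
+L4 (α=1/3) → [2488/21, 3149/21, 3316/21]
+L7 (α=1) → [41, 218, 245]
→ [41, 218, 245]

at x=2,y=0 over L1,L2,L3,L4:
+L1 (α=2/3) → [166/3, 200/3, 104]
+L2 (α=0) → [166/3, 200/3, 104]
+L3 (α=1/2) → [287/3, 395/6, 225/2]
+L4 (α=1/5) → [1793/15, 823/15, 503/5]
= [120, 55, 101]

query (1,1) [L1,L2,L3,L4,L8,L9] — begin 0,0,0
after L1 α=0: [0, 0, 0]
after L2 α=6/7: [528/7, 1434/7, 1482/7]
after L3 α=1/2: [1501/14, 1847/14, 3267/14]
after L4 α=1/3: [2488/21, 3149/21, 3316/21]
after L8 α=2/3: [4126/63, 13187/63, 11422/63]
after L9 α=1/2: [3260/63, 22007/126, 6089/63]
rounded: [52, 175, 97]

at x=0,y=0 over L1,L2,L3,L4,L8,L9:
+L1 (α=2/3) → [172/3, 142, 92/3]
+L2 (α=5/6) → [2107/18, 109/2, 107/18]
+L3 (α=1/5) → [1192/9, 239/5, 1258/45]
+L4 (α=5/8) → [1361/12, 2167/40, 1001/15]
+L8 (α=3/4) → [6689/48, 5647/160, 1991/60]
+L9 (α=2/7) → [37381/336, 21391/224, 7439/84]
→ [111, 95, 89]


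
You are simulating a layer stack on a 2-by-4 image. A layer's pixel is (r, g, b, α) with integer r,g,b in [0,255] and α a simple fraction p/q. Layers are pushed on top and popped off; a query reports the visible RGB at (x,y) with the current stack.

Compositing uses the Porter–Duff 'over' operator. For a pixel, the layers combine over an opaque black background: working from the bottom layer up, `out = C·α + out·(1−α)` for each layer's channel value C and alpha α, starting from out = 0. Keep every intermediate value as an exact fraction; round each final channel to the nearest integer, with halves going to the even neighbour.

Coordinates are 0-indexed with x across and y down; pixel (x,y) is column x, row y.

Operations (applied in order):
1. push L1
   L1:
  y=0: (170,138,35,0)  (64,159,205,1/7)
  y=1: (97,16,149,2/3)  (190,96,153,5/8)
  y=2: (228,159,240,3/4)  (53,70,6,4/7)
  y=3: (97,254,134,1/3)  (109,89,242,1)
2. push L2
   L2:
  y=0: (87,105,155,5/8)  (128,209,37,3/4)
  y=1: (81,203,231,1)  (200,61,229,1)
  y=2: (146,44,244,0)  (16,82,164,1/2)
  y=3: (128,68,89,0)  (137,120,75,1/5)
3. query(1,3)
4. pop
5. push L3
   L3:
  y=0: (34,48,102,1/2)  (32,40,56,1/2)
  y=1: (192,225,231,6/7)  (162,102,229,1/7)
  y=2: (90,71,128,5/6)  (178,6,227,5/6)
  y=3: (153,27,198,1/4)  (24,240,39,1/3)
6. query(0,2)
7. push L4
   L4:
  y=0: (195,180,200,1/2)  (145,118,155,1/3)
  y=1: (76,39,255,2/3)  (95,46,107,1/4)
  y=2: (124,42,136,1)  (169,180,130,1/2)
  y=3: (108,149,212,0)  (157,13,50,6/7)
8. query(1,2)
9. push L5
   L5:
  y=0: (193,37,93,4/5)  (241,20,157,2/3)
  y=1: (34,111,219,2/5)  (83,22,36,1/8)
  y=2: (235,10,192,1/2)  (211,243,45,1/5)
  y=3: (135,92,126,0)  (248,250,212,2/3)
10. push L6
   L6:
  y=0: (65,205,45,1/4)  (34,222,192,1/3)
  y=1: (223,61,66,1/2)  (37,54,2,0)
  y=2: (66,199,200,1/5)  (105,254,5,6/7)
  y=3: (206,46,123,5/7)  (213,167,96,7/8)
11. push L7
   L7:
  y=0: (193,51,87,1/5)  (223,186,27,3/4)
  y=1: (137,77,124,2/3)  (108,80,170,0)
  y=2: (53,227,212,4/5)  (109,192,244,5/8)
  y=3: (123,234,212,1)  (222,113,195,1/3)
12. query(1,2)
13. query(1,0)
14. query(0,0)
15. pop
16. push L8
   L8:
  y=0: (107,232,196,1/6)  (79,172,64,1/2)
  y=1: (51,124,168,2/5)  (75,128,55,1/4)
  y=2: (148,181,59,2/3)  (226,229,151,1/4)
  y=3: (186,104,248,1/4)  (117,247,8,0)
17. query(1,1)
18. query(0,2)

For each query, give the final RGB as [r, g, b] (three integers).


query (1,3) [L1,L2] — begin 0,0,0
+L1 (α=1) → [109, 89, 242]
+L2 (α=1/5) → [573/5, 476/5, 1043/5]
= [115, 95, 209]

(0,2) stack=L1,L3; from [0,0,0]:
+L1 (α=3/4) → [171, 477/4, 180]
+L3 (α=5/6) → [207/2, 1897/24, 410/3]
→ [104, 79, 137]

query (1,2) [L1,L3,L4] — begin 0,0,0
L1 α=4/7: [212/7, 40, 24/7]
L3 α=5/6: [3221/21, 35/3, 7969/42]
L4 α=1/2: [3385/21, 575/6, 13429/84]
= [161, 96, 160]

query (1,2) [L1,L3,L4,L5,L6,L7] — begin 0,0,0
+L1 (α=4/7) → [212/7, 40, 24/7]
+L3 (α=5/6) → [3221/21, 35/3, 7969/42]
+L4 (α=1/2) → [3385/21, 575/6, 13429/84]
+L5 (α=1/5) → [17971/105, 1879/15, 14374/105]
+L6 (α=6/7) → [84121/735, 24739/105, 17524/735]
+L7 (α=5/8) → [108823/980, 58339/280, 39553/245]
rounded: [111, 208, 161]

at x=1,y=0 over L1,L3,L4,L5,L6,L7:
+L1 (α=1/7) → [64/7, 159/7, 205/7]
+L3 (α=1/2) → [144/7, 439/14, 597/14]
+L4 (α=1/3) → [1303/21, 1265/21, 1682/21]
+L5 (α=2/3) → [11425/63, 2105/63, 8276/63]
+L6 (α=1/3) → [24992/189, 18196/189, 28648/189]
+L7 (α=3/4) → [151433/756, 61829/378, 43957/756]
= [200, 164, 58]

at x=0,y=0 over L1,L3,L4,L5,L6,L7:
after L1 α=0: [0, 0, 0]
after L3 α=1/2: [17, 24, 51]
after L4 α=1/2: [106, 102, 251/2]
after L5 α=4/5: [878/5, 50, 199/2]
after L6 α=1/4: [2959/20, 355/4, 687/8]
after L7 α=1/5: [3924/25, 406/5, 861/10]
→ [157, 81, 86]

(1,1) stack=L1,L3,L4,L5,L6,L8; from [0,0,0]:
L1 α=5/8: [475/4, 60, 765/8]
L3 α=1/7: [1749/14, 66, 3211/28]
L4 α=1/4: [6577/56, 61, 12629/112]
L5 α=1/8: [7241/64, 449/8, 13205/128]
L6 α=0: [7241/64, 449/8, 13205/128]
L8 α=1/4: [26523/256, 2371/32, 46655/512]
→ [104, 74, 91]

at x=0,y=2 over L1,L3,L4,L5,L6,L8:
+L1 (α=3/4) → [171, 477/4, 180]
+L3 (α=5/6) → [207/2, 1897/24, 410/3]
+L4 (α=1) → [124, 42, 136]
+L5 (α=1/2) → [359/2, 26, 164]
+L6 (α=1/5) → [784/5, 303/5, 856/5]
+L8 (α=2/3) → [2264/15, 2113/15, 482/5]
→ [151, 141, 96]


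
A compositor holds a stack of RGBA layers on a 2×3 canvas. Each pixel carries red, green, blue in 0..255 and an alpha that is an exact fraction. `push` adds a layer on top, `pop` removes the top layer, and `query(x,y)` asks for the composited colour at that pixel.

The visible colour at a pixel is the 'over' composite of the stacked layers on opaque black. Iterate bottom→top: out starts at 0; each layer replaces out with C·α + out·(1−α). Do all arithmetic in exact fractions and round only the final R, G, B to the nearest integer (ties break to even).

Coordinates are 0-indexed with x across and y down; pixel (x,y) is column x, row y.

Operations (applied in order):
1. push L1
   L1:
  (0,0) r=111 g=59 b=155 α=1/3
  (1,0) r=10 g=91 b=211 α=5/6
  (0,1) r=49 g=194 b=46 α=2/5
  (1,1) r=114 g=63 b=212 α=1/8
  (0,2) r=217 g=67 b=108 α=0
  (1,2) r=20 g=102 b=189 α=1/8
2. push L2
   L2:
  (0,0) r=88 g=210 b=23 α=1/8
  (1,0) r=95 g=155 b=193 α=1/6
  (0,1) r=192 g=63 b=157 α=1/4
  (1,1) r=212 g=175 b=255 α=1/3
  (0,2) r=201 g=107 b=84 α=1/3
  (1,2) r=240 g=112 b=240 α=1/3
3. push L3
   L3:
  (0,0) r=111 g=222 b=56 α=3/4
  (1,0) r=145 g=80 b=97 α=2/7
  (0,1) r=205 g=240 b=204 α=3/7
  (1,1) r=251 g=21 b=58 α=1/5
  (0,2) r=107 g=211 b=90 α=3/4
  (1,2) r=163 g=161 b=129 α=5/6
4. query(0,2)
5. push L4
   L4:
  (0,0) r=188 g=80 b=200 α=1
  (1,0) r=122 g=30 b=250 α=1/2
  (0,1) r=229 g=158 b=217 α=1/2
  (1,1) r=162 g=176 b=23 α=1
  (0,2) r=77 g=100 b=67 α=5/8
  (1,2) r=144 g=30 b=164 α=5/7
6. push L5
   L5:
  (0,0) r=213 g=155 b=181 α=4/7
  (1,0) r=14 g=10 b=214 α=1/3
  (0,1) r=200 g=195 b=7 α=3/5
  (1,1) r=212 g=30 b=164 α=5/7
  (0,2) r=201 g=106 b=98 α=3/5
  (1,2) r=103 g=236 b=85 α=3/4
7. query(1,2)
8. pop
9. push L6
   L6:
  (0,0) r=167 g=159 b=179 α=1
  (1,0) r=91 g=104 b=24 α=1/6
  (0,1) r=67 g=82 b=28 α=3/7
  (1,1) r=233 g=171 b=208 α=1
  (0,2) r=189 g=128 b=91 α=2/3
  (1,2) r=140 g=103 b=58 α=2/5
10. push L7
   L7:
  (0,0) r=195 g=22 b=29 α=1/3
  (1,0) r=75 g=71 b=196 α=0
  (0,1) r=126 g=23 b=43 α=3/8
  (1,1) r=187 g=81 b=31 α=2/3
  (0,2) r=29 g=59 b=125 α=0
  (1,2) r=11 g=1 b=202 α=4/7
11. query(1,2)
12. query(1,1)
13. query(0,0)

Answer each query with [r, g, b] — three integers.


query (0,2) [L1,L2,L3] — begin 0,0,0
after L1 α=0: [0, 0, 0]
after L2 α=1/3: [67, 107/3, 28]
after L3 α=3/4: [97, 1003/6, 149/2]
= [97, 167, 74]

(1,2) stack=L1,L2,L3,L4,L5; from [0,0,0]:
L1 α=1/8: [5/2, 51/4, 189/8]
L2 α=1/3: [245/3, 275/6, 383/4]
L3 α=5/6: [1345/9, 5105/36, 2963/24]
L4 α=5/7: [1310/9, 1115/18, 1829/12]
L5 α=3/4: [4091/36, 13859/72, 4889/48]
rounded: [114, 192, 102]

query (1,2) [L1,L2,L3,L4,L6,L7] — begin 0,0,0
+L1 (α=1/8) → [5/2, 51/4, 189/8]
+L2 (α=1/3) → [245/3, 275/6, 383/4]
+L3 (α=5/6) → [1345/9, 5105/36, 2963/24]
+L4 (α=5/7) → [1310/9, 1115/18, 1829/12]
+L6 (α=2/5) → [430/3, 2351/30, 2293/20]
+L7 (α=4/7) → [474/7, 2391/70, 23039/140]
rounded: [68, 34, 165]

at x=1,y=1 over L1,L2,L3,L4,L6,L7:
+L1 (α=1/8) → [57/4, 63/8, 53/2]
+L2 (α=1/3) → [481/6, 763/12, 308/3]
+L3 (α=1/5) → [343/3, 826/15, 1406/15]
+L4 (α=1) → [162, 176, 23]
+L6 (α=1) → [233, 171, 208]
+L7 (α=2/3) → [607/3, 111, 90]
→ [202, 111, 90]

at x=0,y=0 over L1,L2,L3,L4,L6,L7:
+L1 (α=1/3) → [37, 59/3, 155/3]
+L2 (α=1/8) → [347/8, 1043/24, 577/12]
+L3 (α=3/4) → [3011/32, 17027/96, 2593/48]
+L4 (α=1) → [188, 80, 200]
+L6 (α=1) → [167, 159, 179]
+L7 (α=1/3) → [529/3, 340/3, 129]
= [176, 113, 129]


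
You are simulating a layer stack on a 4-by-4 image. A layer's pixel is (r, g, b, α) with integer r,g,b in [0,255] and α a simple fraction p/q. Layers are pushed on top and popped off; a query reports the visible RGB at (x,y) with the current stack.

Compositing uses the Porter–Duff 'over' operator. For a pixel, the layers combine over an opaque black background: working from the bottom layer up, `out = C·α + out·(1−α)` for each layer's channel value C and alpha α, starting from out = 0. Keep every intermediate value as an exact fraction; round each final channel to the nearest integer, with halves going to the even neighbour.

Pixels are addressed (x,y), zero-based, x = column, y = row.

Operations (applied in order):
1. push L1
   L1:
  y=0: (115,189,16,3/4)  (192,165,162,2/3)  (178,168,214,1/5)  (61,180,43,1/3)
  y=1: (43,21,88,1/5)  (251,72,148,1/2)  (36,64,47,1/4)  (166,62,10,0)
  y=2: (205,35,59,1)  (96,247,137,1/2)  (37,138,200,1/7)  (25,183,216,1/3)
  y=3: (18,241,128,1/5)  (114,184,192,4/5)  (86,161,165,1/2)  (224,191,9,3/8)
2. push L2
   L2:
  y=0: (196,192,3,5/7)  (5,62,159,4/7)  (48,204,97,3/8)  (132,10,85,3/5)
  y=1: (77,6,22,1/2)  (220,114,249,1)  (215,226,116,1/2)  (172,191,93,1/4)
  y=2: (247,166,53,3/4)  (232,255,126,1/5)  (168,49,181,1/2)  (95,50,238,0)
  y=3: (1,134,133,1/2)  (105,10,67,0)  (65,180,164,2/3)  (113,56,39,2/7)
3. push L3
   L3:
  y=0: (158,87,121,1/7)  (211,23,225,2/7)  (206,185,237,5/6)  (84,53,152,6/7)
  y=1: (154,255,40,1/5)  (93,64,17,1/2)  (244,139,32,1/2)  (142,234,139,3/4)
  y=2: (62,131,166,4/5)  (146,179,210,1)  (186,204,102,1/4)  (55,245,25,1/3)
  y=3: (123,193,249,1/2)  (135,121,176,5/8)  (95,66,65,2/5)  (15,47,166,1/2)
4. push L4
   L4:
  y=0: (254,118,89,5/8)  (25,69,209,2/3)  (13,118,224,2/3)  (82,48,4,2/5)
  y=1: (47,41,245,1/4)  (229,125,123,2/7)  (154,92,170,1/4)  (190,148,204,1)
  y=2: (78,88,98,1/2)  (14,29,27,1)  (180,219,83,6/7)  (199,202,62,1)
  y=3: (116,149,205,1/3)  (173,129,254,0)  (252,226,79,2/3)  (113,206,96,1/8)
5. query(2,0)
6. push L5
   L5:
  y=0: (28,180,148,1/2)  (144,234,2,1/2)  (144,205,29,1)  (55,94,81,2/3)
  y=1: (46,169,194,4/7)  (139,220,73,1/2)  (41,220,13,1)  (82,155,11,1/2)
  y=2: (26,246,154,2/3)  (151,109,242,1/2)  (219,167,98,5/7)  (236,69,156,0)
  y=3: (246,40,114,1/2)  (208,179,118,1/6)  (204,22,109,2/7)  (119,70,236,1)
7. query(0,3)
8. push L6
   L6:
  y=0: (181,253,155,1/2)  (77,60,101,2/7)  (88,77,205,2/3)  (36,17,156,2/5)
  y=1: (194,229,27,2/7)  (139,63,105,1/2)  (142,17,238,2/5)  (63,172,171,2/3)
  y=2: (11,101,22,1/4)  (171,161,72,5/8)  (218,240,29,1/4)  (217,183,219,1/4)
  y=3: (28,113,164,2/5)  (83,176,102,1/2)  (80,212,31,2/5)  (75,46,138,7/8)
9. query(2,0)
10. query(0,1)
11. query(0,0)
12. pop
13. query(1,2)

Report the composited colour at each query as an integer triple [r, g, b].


query (2,0) [L1,L2,L3,L4] — begin 0,0,0
after L1 α=1/5: [178/5, 168/5, 214/5]
after L2 α=3/8: [161/4, 195/2, 505/8]
after L3 α=5/6: [1427/8, 2045/12, 9985/48]
after L4 α=2/3: [545/8, 4877/36, 31489/144]
→ [68, 135, 219]

query (0,3) [L1,L2,L3,L4,L5] — begin 0,0,0
L1 α=1/5: [18/5, 241/5, 128/5]
L2 α=1/2: [23/10, 911/10, 793/10]
L3 α=1/2: [1253/20, 2841/20, 3283/20]
L4 α=1/3: [2413/30, 4331/30, 5333/30]
L5 α=1/2: [9793/60, 5531/60, 8753/60]
→ [163, 92, 146]

query (2,0) [L1,L2,L3,L4,L5,L6] — begin 0,0,0
after L1 α=1/5: [178/5, 168/5, 214/5]
after L2 α=3/8: [161/4, 195/2, 505/8]
after L3 α=5/6: [1427/8, 2045/12, 9985/48]
after L4 α=2/3: [545/8, 4877/36, 31489/144]
after L5 α=1: [144, 205, 29]
after L6 α=2/3: [320/3, 359/3, 439/3]
rounded: [107, 120, 146]

query (0,1) [L1,L2,L3,L4,L5,L6] — begin 0,0,0
+L1 (α=1/5) → [43/5, 21/5, 88/5]
+L2 (α=1/2) → [214/5, 51/10, 99/5]
+L3 (α=1/5) → [1626/25, 1377/25, 596/25]
+L4 (α=1/4) → [6053/100, 1289/25, 7913/100]
+L5 (α=4/7) → [36559/700, 20767/175, 14477/100]
+L6 (α=2/7) → [90879/980, 36797/245, 15557/140]
= [93, 150, 111]

at x=0,y=0 over L1,L2,L3,L4,L5,L6:
+L1 (α=3/4) → [345/4, 567/4, 12]
+L2 (α=5/7) → [2305/14, 2487/14, 39/7]
+L3 (α=1/7) → [8021/49, 8070/49, 1081/49]
+L4 (α=5/8) → [86293/392, 6640/49, 3131/49]
+L5 (α=1/2) → [97269/784, 7730/49, 10383/98]
+L6 (α=1/2) → [239173/1568, 20127/98, 25573/196]
= [153, 205, 130]

query (1,2) [L1,L2,L3,L4,L5] — begin 0,0,0
after L1 α=1/2: [48, 247/2, 137/2]
after L2 α=1/5: [424/5, 749/5, 80]
after L3 α=1: [146, 179, 210]
after L4 α=1: [14, 29, 27]
after L5 α=1/2: [165/2, 69, 269/2]
→ [82, 69, 134]


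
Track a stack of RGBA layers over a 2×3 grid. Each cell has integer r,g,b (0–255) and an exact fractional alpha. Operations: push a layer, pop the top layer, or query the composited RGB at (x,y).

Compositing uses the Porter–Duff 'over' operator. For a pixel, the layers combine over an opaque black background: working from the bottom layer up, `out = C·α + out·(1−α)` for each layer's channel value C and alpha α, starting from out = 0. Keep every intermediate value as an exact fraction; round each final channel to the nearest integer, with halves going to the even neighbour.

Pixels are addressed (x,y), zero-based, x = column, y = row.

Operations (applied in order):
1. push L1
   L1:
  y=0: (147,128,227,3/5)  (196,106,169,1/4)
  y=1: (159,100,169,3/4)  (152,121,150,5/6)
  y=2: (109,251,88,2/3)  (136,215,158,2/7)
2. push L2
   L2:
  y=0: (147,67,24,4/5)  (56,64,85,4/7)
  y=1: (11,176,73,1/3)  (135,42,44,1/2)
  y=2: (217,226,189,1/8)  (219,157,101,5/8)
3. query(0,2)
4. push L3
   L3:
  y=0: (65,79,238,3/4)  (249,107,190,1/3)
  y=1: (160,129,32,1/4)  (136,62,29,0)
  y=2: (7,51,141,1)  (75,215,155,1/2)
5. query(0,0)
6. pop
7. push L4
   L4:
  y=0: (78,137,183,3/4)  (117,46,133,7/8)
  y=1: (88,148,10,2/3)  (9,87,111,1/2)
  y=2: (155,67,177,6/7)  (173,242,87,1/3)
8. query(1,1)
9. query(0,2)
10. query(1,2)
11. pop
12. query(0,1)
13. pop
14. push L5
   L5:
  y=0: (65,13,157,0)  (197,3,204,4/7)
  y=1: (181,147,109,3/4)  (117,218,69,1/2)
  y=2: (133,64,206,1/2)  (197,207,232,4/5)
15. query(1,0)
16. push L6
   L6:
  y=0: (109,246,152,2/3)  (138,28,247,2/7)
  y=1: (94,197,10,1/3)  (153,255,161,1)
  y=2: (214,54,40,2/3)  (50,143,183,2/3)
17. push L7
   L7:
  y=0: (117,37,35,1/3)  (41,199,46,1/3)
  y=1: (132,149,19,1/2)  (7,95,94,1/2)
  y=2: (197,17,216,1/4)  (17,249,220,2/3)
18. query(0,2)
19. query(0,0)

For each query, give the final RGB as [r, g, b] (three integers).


query (0,2) [L1,L2] — begin 0,0,0
after L1 α=2/3: [218/3, 502/3, 176/3]
after L2 α=1/8: [2177/24, 524/3, 1799/24]
= [91, 175, 75]

(0,0) stack=L1,L2,L3; from [0,0,0]:
+L1 (α=3/5) → [441/5, 384/5, 681/5]
+L2 (α=4/5) → [3381/25, 1724/25, 1161/25]
+L3 (α=3/4) → [2064/25, 7649/100, 19011/100]
rounded: [83, 76, 190]

at x=1,y=1 over L1,L2,L4:
L1 α=5/6: [380/3, 605/6, 125]
L2 α=1/2: [785/6, 857/12, 169/2]
L4 α=1/2: [839/12, 1901/24, 391/4]
= [70, 79, 98]

query (0,2) [L1,L2,L4] — begin 0,0,0
L1 α=2/3: [218/3, 502/3, 176/3]
L2 α=1/8: [2177/24, 524/3, 1799/24]
L4 α=6/7: [24497/168, 1730/21, 27287/168]
→ [146, 82, 162]

(1,2) stack=L1,L2,L4; from [0,0,0]:
L1 α=2/7: [272/7, 430/7, 316/7]
L2 α=5/8: [8481/56, 6785/56, 4483/56]
L4 α=1/3: [13325/84, 13561/84, 6919/84]
rounded: [159, 161, 82]

at x=0,y=1 over L1,L2:
L1 α=3/4: [477/4, 75, 507/4]
L2 α=1/3: [499/6, 326/3, 653/6]
= [83, 109, 109]

at x=1,y=0 over L1,L5:
+L1 (α=1/4) → [49, 53/2, 169/4]
+L5 (α=4/7) → [935/7, 183/14, 3771/28]
→ [134, 13, 135]

at x=0,y=2 over L1,L5,L6,L7:
after L1 α=2/3: [218/3, 502/3, 176/3]
after L5 α=1/2: [617/6, 347/3, 397/3]
after L6 α=2/3: [3185/18, 671/9, 637/9]
after L7 α=1/4: [4367/24, 361/6, 1285/12]
→ [182, 60, 107]

(0,0) stack=L1,L5,L6,L7; from [0,0,0]:
after L1 α=3/5: [441/5, 384/5, 681/5]
after L5 α=0: [441/5, 384/5, 681/5]
after L6 α=2/3: [1531/15, 948/5, 2201/15]
after L7 α=1/3: [4817/45, 2081/15, 4927/45]
= [107, 139, 109]
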